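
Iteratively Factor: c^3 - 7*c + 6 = (c - 2)*(c^2 + 2*c - 3) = (c - 2)*(c + 3)*(c - 1)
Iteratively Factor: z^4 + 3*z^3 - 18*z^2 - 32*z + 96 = (z - 2)*(z^3 + 5*z^2 - 8*z - 48) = (z - 3)*(z - 2)*(z^2 + 8*z + 16) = (z - 3)*(z - 2)*(z + 4)*(z + 4)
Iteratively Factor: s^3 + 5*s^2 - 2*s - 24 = (s + 4)*(s^2 + s - 6) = (s + 3)*(s + 4)*(s - 2)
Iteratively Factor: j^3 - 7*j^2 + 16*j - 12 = (j - 2)*(j^2 - 5*j + 6) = (j - 3)*(j - 2)*(j - 2)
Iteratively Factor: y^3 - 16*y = (y)*(y^2 - 16) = y*(y - 4)*(y + 4)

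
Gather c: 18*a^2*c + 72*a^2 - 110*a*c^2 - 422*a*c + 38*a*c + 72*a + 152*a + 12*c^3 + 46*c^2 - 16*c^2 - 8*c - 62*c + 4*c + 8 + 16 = 72*a^2 + 224*a + 12*c^3 + c^2*(30 - 110*a) + c*(18*a^2 - 384*a - 66) + 24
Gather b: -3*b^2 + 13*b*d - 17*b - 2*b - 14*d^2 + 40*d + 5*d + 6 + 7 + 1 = -3*b^2 + b*(13*d - 19) - 14*d^2 + 45*d + 14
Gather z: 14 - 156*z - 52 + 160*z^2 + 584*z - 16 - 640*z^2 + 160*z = -480*z^2 + 588*z - 54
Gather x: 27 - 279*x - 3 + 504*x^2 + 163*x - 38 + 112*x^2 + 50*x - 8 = 616*x^2 - 66*x - 22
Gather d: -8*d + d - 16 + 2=-7*d - 14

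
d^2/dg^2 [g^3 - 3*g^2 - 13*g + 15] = 6*g - 6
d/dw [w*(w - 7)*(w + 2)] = 3*w^2 - 10*w - 14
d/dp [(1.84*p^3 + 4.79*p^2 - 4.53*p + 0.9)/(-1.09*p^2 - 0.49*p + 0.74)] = (-2.0056*p^4 - 1.8032*p^3 - 3.2*p^2 + 9.0512*p - 2.9112)/(1.1881*p^4 + 1.0682*p^3 - 1.3731*p^2 - 0.7252*p + 0.5476)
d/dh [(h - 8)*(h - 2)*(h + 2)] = 3*h^2 - 16*h - 4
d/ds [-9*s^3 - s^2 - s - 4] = -27*s^2 - 2*s - 1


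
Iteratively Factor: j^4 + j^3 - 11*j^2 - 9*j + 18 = (j + 2)*(j^3 - j^2 - 9*j + 9) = (j - 3)*(j + 2)*(j^2 + 2*j - 3) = (j - 3)*(j + 2)*(j + 3)*(j - 1)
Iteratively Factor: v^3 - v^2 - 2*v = (v)*(v^2 - v - 2) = v*(v + 1)*(v - 2)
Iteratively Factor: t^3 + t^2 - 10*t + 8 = (t + 4)*(t^2 - 3*t + 2) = (t - 1)*(t + 4)*(t - 2)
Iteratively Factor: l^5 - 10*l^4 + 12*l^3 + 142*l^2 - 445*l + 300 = (l + 4)*(l^4 - 14*l^3 + 68*l^2 - 130*l + 75) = (l - 5)*(l + 4)*(l^3 - 9*l^2 + 23*l - 15) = (l - 5)*(l - 1)*(l + 4)*(l^2 - 8*l + 15) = (l - 5)*(l - 3)*(l - 1)*(l + 4)*(l - 5)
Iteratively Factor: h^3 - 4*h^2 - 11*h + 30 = (h - 5)*(h^2 + h - 6) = (h - 5)*(h + 3)*(h - 2)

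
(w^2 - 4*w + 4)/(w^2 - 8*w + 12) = (w - 2)/(w - 6)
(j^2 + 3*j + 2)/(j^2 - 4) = (j + 1)/(j - 2)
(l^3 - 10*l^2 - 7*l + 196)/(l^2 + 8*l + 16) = (l^2 - 14*l + 49)/(l + 4)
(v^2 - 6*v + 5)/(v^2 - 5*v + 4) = (v - 5)/(v - 4)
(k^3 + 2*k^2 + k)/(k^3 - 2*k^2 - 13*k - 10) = k*(k + 1)/(k^2 - 3*k - 10)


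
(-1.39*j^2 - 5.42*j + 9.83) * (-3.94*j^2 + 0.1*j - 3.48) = 5.4766*j^4 + 21.2158*j^3 - 34.435*j^2 + 19.8446*j - 34.2084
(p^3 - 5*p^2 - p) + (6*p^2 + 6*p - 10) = p^3 + p^2 + 5*p - 10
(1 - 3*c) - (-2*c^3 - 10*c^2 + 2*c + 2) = 2*c^3 + 10*c^2 - 5*c - 1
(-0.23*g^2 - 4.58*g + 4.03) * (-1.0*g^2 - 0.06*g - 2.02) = 0.23*g^4 + 4.5938*g^3 - 3.2906*g^2 + 9.0098*g - 8.1406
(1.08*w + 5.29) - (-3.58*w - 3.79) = 4.66*w + 9.08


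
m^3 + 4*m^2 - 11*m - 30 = (m - 3)*(m + 2)*(m + 5)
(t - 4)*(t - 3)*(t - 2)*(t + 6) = t^4 - 3*t^3 - 28*t^2 + 132*t - 144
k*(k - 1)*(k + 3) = k^3 + 2*k^2 - 3*k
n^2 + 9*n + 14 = (n + 2)*(n + 7)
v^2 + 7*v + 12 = (v + 3)*(v + 4)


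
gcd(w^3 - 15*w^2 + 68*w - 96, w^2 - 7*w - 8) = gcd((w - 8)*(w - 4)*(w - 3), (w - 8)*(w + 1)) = w - 8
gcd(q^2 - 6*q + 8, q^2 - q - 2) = q - 2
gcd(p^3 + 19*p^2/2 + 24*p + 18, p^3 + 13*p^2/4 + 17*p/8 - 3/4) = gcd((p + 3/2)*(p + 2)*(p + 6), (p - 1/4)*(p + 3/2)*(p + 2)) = p^2 + 7*p/2 + 3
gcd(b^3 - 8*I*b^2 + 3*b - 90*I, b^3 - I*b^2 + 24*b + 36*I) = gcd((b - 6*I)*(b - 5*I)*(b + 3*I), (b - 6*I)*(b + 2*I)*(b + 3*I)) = b^2 - 3*I*b + 18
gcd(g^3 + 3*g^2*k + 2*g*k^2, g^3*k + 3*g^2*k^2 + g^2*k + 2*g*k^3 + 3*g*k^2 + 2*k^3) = g^2 + 3*g*k + 2*k^2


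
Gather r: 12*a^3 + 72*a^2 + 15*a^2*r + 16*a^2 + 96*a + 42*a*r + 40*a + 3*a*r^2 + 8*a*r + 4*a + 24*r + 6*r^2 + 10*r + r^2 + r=12*a^3 + 88*a^2 + 140*a + r^2*(3*a + 7) + r*(15*a^2 + 50*a + 35)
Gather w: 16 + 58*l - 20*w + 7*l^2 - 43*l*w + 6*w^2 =7*l^2 + 58*l + 6*w^2 + w*(-43*l - 20) + 16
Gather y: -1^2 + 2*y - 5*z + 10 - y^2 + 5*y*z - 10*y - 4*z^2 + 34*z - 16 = -y^2 + y*(5*z - 8) - 4*z^2 + 29*z - 7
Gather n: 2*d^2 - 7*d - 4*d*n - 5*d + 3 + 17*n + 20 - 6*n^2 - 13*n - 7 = 2*d^2 - 12*d - 6*n^2 + n*(4 - 4*d) + 16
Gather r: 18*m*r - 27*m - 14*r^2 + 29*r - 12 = -27*m - 14*r^2 + r*(18*m + 29) - 12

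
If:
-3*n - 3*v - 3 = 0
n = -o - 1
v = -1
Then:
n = 0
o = -1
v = -1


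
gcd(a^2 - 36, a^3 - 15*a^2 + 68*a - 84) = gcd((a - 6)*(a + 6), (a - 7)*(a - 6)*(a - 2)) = a - 6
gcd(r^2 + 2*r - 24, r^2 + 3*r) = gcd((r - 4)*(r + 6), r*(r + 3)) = 1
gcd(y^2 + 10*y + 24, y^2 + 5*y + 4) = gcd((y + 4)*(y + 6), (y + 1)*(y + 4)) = y + 4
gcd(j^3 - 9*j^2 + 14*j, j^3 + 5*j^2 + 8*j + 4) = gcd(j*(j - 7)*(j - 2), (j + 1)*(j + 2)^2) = 1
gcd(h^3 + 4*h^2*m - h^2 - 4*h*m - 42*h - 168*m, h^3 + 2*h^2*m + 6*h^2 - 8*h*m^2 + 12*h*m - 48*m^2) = h^2 + 4*h*m + 6*h + 24*m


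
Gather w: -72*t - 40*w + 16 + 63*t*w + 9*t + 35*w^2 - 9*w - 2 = -63*t + 35*w^2 + w*(63*t - 49) + 14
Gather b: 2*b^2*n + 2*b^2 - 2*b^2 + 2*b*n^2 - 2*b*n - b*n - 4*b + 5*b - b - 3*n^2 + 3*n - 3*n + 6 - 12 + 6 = 2*b^2*n + b*(2*n^2 - 3*n) - 3*n^2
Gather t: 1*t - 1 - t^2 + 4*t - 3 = -t^2 + 5*t - 4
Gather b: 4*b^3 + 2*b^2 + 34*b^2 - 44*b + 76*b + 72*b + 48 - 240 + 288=4*b^3 + 36*b^2 + 104*b + 96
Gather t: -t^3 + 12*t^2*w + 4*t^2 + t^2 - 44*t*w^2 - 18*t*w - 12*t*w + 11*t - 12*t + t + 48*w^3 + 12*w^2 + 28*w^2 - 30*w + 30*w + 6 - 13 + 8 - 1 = -t^3 + t^2*(12*w + 5) + t*(-44*w^2 - 30*w) + 48*w^3 + 40*w^2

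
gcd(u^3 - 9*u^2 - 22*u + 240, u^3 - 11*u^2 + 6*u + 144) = u^2 - 14*u + 48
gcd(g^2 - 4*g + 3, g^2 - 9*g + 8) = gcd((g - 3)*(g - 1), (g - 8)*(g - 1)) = g - 1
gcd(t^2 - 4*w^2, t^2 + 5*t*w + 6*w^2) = t + 2*w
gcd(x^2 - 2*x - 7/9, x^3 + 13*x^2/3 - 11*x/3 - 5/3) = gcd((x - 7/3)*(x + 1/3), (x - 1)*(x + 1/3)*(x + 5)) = x + 1/3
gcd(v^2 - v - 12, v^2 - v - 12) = v^2 - v - 12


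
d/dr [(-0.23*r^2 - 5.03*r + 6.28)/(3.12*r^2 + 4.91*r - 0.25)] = (14.5643*r^2 - 39.0722*r - 29.5773)/(9.7344*r^4 + 30.6384*r^3 + 22.5481*r^2 - 2.455*r + 0.0625)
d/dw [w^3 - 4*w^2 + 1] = w*(3*w - 8)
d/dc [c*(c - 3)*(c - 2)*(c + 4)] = 4*c^3 - 3*c^2 - 28*c + 24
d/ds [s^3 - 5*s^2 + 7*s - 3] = 3*s^2 - 10*s + 7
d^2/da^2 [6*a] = 0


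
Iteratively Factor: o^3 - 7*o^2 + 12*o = (o)*(o^2 - 7*o + 12) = o*(o - 3)*(o - 4)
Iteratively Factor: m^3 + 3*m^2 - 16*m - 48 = (m + 3)*(m^2 - 16) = (m - 4)*(m + 3)*(m + 4)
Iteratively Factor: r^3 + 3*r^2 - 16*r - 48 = (r - 4)*(r^2 + 7*r + 12) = (r - 4)*(r + 4)*(r + 3)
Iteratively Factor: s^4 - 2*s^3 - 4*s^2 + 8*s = (s)*(s^3 - 2*s^2 - 4*s + 8) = s*(s + 2)*(s^2 - 4*s + 4) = s*(s - 2)*(s + 2)*(s - 2)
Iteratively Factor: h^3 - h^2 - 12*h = (h - 4)*(h^2 + 3*h) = (h - 4)*(h + 3)*(h)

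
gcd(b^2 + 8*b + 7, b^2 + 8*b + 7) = b^2 + 8*b + 7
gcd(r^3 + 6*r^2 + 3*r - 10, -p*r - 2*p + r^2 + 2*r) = r + 2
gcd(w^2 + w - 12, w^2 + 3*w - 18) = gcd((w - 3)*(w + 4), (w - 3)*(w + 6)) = w - 3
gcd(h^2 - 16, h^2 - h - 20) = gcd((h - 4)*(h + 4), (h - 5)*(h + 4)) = h + 4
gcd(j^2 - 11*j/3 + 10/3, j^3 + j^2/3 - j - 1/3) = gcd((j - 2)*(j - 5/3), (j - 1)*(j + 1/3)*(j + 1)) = 1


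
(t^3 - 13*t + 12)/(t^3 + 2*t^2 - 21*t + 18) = (t + 4)/(t + 6)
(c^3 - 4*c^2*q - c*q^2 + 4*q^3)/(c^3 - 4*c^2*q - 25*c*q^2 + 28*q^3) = (-c^2 + 3*c*q + 4*q^2)/(-c^2 + 3*c*q + 28*q^2)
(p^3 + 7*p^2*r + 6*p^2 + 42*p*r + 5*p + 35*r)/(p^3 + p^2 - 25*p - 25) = (p + 7*r)/(p - 5)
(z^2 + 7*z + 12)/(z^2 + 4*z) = (z + 3)/z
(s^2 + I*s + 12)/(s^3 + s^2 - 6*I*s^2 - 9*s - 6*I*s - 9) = (s + 4*I)/(s^2 + s*(1 - 3*I) - 3*I)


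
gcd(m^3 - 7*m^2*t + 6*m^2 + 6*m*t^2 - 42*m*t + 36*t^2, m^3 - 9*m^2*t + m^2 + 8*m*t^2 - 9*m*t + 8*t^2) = -m + t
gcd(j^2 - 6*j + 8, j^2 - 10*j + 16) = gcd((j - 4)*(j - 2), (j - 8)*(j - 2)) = j - 2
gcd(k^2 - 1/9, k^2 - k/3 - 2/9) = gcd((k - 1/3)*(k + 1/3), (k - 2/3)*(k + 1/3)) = k + 1/3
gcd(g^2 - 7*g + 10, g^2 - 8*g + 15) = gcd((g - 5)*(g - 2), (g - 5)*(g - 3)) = g - 5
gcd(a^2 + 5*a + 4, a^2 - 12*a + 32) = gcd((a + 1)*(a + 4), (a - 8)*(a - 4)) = 1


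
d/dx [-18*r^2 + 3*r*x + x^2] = 3*r + 2*x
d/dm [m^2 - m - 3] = 2*m - 1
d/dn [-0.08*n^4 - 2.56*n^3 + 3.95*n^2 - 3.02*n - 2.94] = -0.32*n^3 - 7.68*n^2 + 7.9*n - 3.02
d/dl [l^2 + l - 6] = 2*l + 1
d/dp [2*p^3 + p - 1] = 6*p^2 + 1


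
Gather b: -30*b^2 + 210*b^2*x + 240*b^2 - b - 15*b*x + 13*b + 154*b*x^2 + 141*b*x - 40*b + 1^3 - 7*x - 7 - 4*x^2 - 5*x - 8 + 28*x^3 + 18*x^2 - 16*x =b^2*(210*x + 210) + b*(154*x^2 + 126*x - 28) + 28*x^3 + 14*x^2 - 28*x - 14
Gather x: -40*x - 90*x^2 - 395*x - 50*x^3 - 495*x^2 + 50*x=-50*x^3 - 585*x^2 - 385*x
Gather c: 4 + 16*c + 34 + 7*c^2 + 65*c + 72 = 7*c^2 + 81*c + 110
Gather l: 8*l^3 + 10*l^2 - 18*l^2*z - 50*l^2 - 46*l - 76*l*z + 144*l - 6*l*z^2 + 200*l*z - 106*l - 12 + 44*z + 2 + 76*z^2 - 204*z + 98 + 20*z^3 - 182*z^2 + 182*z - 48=8*l^3 + l^2*(-18*z - 40) + l*(-6*z^2 + 124*z - 8) + 20*z^3 - 106*z^2 + 22*z + 40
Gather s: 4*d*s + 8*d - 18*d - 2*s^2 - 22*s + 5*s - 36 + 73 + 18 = -10*d - 2*s^2 + s*(4*d - 17) + 55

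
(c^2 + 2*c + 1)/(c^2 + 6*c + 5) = (c + 1)/(c + 5)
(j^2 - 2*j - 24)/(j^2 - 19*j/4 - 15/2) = 4*(j + 4)/(4*j + 5)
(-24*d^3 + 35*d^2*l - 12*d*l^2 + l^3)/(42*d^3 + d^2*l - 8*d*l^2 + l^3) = (-8*d^2 + 9*d*l - l^2)/(14*d^2 + 5*d*l - l^2)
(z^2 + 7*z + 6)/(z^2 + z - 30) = (z + 1)/(z - 5)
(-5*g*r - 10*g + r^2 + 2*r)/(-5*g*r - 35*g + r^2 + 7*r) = (r + 2)/(r + 7)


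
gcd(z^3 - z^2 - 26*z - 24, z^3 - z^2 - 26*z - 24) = z^3 - z^2 - 26*z - 24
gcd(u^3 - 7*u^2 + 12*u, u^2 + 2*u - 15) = u - 3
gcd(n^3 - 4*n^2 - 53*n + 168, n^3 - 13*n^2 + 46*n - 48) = n^2 - 11*n + 24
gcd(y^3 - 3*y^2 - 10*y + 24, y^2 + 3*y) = y + 3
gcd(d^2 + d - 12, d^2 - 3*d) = d - 3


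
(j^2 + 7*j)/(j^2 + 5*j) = (j + 7)/(j + 5)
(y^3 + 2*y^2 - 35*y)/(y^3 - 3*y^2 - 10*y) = (y + 7)/(y + 2)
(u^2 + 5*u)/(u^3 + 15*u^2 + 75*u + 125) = u/(u^2 + 10*u + 25)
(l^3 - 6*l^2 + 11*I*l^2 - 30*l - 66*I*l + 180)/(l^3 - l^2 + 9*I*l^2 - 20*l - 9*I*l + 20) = (l^2 + 6*l*(-1 + I) - 36*I)/(l^2 + l*(-1 + 4*I) - 4*I)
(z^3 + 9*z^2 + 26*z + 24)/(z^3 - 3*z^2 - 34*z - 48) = (z + 4)/(z - 8)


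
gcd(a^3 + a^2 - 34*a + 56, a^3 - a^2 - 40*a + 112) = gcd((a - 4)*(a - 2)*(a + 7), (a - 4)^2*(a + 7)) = a^2 + 3*a - 28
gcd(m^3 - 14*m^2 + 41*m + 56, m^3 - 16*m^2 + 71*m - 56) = m^2 - 15*m + 56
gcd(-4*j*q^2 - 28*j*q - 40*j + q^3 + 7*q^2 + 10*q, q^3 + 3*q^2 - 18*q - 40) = q^2 + 7*q + 10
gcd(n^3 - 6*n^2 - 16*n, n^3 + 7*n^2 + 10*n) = n^2 + 2*n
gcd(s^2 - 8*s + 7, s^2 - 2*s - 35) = s - 7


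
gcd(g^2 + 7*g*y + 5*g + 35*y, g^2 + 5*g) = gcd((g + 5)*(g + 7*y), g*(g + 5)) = g + 5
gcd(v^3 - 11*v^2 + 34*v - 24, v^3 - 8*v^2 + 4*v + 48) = v^2 - 10*v + 24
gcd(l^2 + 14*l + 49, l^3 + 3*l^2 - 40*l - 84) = l + 7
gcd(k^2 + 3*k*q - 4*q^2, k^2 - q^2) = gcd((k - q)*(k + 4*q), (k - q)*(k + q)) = -k + q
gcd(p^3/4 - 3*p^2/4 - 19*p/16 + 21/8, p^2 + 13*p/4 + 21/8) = 1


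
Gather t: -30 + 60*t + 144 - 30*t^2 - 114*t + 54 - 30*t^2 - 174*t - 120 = -60*t^2 - 228*t + 48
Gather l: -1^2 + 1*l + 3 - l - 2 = 0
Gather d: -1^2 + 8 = 7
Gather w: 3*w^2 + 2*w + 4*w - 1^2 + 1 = 3*w^2 + 6*w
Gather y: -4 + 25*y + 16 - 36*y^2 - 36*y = -36*y^2 - 11*y + 12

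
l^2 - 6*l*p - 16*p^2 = (l - 8*p)*(l + 2*p)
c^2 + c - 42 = (c - 6)*(c + 7)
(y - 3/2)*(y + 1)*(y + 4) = y^3 + 7*y^2/2 - 7*y/2 - 6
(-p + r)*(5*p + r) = -5*p^2 + 4*p*r + r^2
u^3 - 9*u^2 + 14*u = u*(u - 7)*(u - 2)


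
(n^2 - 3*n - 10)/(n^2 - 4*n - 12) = (n - 5)/(n - 6)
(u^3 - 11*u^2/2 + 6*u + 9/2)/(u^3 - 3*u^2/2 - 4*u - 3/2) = (u - 3)/(u + 1)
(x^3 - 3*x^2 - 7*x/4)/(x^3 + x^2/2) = (x - 7/2)/x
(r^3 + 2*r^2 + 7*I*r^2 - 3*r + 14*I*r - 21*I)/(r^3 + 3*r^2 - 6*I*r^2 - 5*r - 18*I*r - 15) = (r^2 + r*(-1 + 7*I) - 7*I)/(r^2 - 6*I*r - 5)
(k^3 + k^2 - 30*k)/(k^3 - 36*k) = (k - 5)/(k - 6)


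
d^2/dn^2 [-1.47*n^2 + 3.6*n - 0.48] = -2.94000000000000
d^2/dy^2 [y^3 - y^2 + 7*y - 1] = 6*y - 2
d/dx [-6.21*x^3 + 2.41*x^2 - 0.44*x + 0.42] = -18.63*x^2 + 4.82*x - 0.44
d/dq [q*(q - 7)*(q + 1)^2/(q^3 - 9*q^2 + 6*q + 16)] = (q^4 - 20*q^3 + 115*q^2 - 192*q - 112)/(q^4 - 20*q^3 + 132*q^2 - 320*q + 256)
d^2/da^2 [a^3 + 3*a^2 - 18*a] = 6*a + 6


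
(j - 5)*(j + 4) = j^2 - j - 20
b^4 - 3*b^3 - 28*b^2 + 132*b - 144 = (b - 4)*(b - 3)*(b - 2)*(b + 6)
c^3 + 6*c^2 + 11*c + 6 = (c + 1)*(c + 2)*(c + 3)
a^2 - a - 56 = (a - 8)*(a + 7)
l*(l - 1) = l^2 - l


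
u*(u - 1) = u^2 - u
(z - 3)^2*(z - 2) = z^3 - 8*z^2 + 21*z - 18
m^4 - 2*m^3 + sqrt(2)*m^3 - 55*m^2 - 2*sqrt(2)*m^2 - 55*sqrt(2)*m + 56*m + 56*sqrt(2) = (m - 8)*(m - 1)*(m + 7)*(m + sqrt(2))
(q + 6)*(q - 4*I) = q^2 + 6*q - 4*I*q - 24*I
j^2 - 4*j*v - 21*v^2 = (j - 7*v)*(j + 3*v)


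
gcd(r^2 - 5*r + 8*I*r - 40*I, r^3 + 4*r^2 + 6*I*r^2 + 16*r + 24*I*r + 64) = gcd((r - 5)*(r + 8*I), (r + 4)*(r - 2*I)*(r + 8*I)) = r + 8*I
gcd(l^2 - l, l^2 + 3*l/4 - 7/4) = l - 1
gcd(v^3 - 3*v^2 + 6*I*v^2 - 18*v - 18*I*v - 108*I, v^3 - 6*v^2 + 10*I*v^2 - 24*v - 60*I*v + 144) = v^2 + v*(-6 + 6*I) - 36*I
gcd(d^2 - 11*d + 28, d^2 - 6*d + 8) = d - 4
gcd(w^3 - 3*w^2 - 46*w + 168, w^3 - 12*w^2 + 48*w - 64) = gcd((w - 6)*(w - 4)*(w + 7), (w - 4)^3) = w - 4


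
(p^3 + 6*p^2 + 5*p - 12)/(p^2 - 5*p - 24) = (p^2 + 3*p - 4)/(p - 8)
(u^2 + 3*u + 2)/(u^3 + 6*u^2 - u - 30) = (u^2 + 3*u + 2)/(u^3 + 6*u^2 - u - 30)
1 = 1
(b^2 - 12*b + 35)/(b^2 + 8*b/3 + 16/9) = 9*(b^2 - 12*b + 35)/(9*b^2 + 24*b + 16)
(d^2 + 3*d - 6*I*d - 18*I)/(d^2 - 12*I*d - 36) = (d + 3)/(d - 6*I)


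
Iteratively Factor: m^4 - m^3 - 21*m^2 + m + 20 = (m - 1)*(m^3 - 21*m - 20) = (m - 5)*(m - 1)*(m^2 + 5*m + 4) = (m - 5)*(m - 1)*(m + 1)*(m + 4)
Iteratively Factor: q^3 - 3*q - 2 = (q + 1)*(q^2 - q - 2) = (q - 2)*(q + 1)*(q + 1)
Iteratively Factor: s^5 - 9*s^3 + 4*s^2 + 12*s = (s - 2)*(s^4 + 2*s^3 - 5*s^2 - 6*s) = (s - 2)*(s + 3)*(s^3 - s^2 - 2*s) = (s - 2)*(s + 1)*(s + 3)*(s^2 - 2*s) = s*(s - 2)*(s + 1)*(s + 3)*(s - 2)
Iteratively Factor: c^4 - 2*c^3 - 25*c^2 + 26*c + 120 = (c + 2)*(c^3 - 4*c^2 - 17*c + 60) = (c - 3)*(c + 2)*(c^2 - c - 20) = (c - 3)*(c + 2)*(c + 4)*(c - 5)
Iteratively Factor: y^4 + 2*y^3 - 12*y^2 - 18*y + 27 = (y + 3)*(y^3 - y^2 - 9*y + 9) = (y + 3)^2*(y^2 - 4*y + 3) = (y - 1)*(y + 3)^2*(y - 3)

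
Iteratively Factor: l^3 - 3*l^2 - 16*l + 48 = (l - 4)*(l^2 + l - 12) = (l - 4)*(l - 3)*(l + 4)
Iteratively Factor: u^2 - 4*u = (u - 4)*(u)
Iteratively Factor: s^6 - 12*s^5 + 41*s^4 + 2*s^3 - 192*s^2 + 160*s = (s - 4)*(s^5 - 8*s^4 + 9*s^3 + 38*s^2 - 40*s) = s*(s - 4)*(s^4 - 8*s^3 + 9*s^2 + 38*s - 40) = s*(s - 4)*(s + 2)*(s^3 - 10*s^2 + 29*s - 20) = s*(s - 4)^2*(s + 2)*(s^2 - 6*s + 5) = s*(s - 5)*(s - 4)^2*(s + 2)*(s - 1)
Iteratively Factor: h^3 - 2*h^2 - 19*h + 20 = (h + 4)*(h^2 - 6*h + 5) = (h - 1)*(h + 4)*(h - 5)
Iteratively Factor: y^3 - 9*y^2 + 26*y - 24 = (y - 2)*(y^2 - 7*y + 12) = (y - 4)*(y - 2)*(y - 3)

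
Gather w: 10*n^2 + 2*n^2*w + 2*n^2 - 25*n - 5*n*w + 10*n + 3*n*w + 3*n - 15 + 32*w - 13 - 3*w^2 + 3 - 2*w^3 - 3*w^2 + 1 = 12*n^2 - 12*n - 2*w^3 - 6*w^2 + w*(2*n^2 - 2*n + 32) - 24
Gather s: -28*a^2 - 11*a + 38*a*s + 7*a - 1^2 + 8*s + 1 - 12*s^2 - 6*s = -28*a^2 - 4*a - 12*s^2 + s*(38*a + 2)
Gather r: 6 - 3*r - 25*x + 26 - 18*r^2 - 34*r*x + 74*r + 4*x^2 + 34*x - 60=-18*r^2 + r*(71 - 34*x) + 4*x^2 + 9*x - 28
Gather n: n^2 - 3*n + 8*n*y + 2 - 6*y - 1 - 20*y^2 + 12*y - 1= n^2 + n*(8*y - 3) - 20*y^2 + 6*y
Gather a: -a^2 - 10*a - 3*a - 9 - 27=-a^2 - 13*a - 36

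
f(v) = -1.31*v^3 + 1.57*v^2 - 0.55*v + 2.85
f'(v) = -3.93*v^2 + 3.14*v - 0.55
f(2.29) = -5.91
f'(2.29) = -13.97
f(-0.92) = 5.70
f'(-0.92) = -6.77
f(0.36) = 2.79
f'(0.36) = 0.07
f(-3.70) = 92.73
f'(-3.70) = -65.97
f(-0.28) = 3.16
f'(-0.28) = -1.74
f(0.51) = 2.80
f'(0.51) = 0.03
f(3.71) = -44.48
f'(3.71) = -42.99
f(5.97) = -223.21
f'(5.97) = -121.87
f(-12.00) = 2499.21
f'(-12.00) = -604.15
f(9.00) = -829.92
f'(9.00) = -290.62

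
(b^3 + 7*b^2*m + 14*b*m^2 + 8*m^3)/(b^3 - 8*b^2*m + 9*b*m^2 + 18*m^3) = (b^2 + 6*b*m + 8*m^2)/(b^2 - 9*b*m + 18*m^2)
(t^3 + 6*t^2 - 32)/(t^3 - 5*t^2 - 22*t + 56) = (t + 4)/(t - 7)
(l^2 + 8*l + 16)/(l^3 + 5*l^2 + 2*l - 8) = (l + 4)/(l^2 + l - 2)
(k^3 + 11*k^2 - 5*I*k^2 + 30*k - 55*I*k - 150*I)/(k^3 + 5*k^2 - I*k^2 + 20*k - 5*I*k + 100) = (k + 6)/(k + 4*I)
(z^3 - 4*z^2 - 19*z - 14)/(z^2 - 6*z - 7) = z + 2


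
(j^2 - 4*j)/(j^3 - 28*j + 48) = j/(j^2 + 4*j - 12)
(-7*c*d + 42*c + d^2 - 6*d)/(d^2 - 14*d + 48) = (-7*c + d)/(d - 8)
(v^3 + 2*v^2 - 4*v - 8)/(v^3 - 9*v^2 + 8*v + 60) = (v^2 - 4)/(v^2 - 11*v + 30)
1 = 1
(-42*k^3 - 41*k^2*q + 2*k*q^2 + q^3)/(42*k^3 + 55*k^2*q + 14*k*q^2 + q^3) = (-6*k + q)/(6*k + q)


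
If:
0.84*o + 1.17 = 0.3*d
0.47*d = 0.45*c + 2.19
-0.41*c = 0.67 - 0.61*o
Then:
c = -2.50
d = 2.26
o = -0.59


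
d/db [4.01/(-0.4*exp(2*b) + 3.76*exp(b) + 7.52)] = (3.208*exp(b) - 15.0776)*exp(b)/(-0.4*exp(2*b) + 3.76*exp(b) + 7.52)^2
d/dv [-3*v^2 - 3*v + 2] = -6*v - 3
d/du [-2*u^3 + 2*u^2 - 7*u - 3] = -6*u^2 + 4*u - 7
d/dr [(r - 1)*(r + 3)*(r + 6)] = 3*r^2 + 16*r + 9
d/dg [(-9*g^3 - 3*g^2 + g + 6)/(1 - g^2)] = (9*g^4 - 26*g^2 + 6*g + 1)/(g^4 - 2*g^2 + 1)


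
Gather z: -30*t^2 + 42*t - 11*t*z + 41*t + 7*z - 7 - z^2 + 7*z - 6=-30*t^2 + 83*t - z^2 + z*(14 - 11*t) - 13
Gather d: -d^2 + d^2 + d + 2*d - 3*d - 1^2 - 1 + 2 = 0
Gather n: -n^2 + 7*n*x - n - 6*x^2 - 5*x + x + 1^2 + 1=-n^2 + n*(7*x - 1) - 6*x^2 - 4*x + 2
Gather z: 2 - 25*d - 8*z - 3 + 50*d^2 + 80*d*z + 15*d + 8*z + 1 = 50*d^2 + 80*d*z - 10*d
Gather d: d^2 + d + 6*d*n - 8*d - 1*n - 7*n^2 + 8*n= d^2 + d*(6*n - 7) - 7*n^2 + 7*n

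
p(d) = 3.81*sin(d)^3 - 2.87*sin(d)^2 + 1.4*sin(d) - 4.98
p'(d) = 11.43*sin(d)^2*cos(d) - 5.74*sin(d)*cos(d) + 1.4*cos(d)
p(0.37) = -4.67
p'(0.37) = 0.76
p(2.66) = -4.57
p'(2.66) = -1.06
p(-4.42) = -2.93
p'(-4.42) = -1.84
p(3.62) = -6.60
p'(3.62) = -5.74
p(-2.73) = -6.24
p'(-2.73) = -5.06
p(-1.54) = -13.05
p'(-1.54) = 0.57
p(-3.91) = -4.11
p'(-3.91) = -2.11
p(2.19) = -3.69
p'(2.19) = -2.50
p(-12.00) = -4.47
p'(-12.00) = 1.36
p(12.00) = -7.15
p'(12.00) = 6.56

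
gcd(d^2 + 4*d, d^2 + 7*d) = d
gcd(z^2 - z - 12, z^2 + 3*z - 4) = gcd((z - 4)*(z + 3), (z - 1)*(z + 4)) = 1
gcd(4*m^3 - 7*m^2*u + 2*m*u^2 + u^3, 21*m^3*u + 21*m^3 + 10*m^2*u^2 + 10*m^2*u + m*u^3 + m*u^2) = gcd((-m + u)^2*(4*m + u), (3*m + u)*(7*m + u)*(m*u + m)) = 1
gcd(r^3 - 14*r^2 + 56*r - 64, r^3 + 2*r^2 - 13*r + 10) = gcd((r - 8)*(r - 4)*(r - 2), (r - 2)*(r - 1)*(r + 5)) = r - 2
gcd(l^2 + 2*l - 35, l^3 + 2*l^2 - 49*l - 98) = l + 7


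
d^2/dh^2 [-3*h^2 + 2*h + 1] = -6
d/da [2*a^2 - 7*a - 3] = 4*a - 7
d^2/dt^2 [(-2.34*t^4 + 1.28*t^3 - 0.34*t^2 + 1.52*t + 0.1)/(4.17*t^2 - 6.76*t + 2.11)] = (-81.3800519999999*t^6 + 395.776368*t^5 - 765.128052*t^4 + 662.183968*t^3 - 206.176728*t^2 - 62.965536*t + 47.713696)/(72.511713*t^6 - 352.646892*t^5 + 681.748713*t^4 - 665.791048*t^3 + 344.961579*t^2 - 90.288588*t + 9.393931)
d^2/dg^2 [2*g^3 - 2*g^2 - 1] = 12*g - 4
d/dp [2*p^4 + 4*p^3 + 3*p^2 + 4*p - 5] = 8*p^3 + 12*p^2 + 6*p + 4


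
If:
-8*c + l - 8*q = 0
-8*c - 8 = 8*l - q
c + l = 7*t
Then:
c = -49*t - 64/9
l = 56*t + 64/9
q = 56*t + 8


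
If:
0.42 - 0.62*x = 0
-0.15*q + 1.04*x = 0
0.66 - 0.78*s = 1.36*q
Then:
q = 4.70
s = -7.34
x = 0.68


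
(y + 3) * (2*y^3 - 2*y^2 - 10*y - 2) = 2*y^4 + 4*y^3 - 16*y^2 - 32*y - 6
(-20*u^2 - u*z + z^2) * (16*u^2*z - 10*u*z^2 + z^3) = -320*u^4*z + 184*u^3*z^2 + 6*u^2*z^3 - 11*u*z^4 + z^5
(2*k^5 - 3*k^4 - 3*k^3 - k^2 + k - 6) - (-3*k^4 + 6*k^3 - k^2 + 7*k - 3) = 2*k^5 - 9*k^3 - 6*k - 3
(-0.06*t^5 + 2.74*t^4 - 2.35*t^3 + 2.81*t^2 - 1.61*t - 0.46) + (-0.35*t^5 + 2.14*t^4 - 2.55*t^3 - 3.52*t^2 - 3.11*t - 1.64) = -0.41*t^5 + 4.88*t^4 - 4.9*t^3 - 0.71*t^2 - 4.72*t - 2.1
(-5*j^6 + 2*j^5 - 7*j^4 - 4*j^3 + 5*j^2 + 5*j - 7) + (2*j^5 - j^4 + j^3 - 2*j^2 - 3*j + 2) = -5*j^6 + 4*j^5 - 8*j^4 - 3*j^3 + 3*j^2 + 2*j - 5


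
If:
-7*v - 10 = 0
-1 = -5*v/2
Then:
No Solution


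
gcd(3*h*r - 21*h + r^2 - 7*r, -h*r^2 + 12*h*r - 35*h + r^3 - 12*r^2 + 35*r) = r - 7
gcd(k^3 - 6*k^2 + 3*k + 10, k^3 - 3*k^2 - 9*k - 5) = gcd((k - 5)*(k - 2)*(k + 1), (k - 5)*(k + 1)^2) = k^2 - 4*k - 5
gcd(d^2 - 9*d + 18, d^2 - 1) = 1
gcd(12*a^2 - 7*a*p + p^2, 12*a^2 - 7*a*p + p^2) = 12*a^2 - 7*a*p + p^2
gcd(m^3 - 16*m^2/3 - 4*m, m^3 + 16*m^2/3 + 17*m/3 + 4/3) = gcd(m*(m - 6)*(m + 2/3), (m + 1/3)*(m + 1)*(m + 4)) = 1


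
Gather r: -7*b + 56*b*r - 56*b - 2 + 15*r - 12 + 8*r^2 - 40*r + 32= -63*b + 8*r^2 + r*(56*b - 25) + 18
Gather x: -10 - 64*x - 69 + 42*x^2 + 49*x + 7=42*x^2 - 15*x - 72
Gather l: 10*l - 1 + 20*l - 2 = 30*l - 3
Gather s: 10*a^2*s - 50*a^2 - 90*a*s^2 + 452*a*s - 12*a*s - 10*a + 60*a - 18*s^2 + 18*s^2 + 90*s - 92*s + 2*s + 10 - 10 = -50*a^2 - 90*a*s^2 + 50*a + s*(10*a^2 + 440*a)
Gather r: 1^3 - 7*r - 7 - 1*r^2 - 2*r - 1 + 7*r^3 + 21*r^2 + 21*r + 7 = 7*r^3 + 20*r^2 + 12*r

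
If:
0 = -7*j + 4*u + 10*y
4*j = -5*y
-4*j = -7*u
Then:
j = 0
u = 0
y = 0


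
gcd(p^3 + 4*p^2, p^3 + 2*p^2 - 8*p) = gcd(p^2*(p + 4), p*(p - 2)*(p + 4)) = p^2 + 4*p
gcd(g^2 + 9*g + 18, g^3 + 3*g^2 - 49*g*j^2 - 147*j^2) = g + 3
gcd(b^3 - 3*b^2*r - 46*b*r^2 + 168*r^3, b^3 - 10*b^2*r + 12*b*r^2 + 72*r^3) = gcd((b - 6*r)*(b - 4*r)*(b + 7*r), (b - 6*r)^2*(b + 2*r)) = -b + 6*r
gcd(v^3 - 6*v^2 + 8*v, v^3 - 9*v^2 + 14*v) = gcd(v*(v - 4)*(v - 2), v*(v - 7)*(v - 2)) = v^2 - 2*v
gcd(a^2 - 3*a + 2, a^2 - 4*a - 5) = 1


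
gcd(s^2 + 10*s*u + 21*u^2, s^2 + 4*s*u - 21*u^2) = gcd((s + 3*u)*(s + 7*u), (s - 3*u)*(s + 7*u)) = s + 7*u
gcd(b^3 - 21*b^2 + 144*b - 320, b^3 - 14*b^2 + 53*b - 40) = b^2 - 13*b + 40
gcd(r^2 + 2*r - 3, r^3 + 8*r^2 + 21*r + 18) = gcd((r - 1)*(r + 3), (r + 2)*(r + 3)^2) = r + 3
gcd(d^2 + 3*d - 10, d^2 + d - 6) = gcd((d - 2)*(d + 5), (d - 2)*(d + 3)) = d - 2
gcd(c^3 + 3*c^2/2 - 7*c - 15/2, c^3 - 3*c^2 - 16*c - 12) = c + 1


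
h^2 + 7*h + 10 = (h + 2)*(h + 5)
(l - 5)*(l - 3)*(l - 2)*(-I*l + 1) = -I*l^4 + l^3 + 10*I*l^3 - 10*l^2 - 31*I*l^2 + 31*l + 30*I*l - 30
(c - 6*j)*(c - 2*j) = c^2 - 8*c*j + 12*j^2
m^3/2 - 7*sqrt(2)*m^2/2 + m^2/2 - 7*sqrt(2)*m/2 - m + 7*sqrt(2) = (m/2 + 1)*(m - 1)*(m - 7*sqrt(2))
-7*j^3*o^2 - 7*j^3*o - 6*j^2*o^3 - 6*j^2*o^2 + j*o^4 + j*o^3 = o*(-7*j + o)*(j + o)*(j*o + j)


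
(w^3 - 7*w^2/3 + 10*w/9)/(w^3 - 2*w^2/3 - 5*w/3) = (w - 2/3)/(w + 1)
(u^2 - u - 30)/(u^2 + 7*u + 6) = (u^2 - u - 30)/(u^2 + 7*u + 6)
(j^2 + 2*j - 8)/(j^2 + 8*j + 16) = (j - 2)/(j + 4)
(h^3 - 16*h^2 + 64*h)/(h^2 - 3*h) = (h^2 - 16*h + 64)/(h - 3)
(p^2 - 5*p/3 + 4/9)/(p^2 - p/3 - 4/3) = (p - 1/3)/(p + 1)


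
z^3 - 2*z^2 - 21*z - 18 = (z - 6)*(z + 1)*(z + 3)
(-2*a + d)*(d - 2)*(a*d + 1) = -2*a^2*d^2 + 4*a^2*d + a*d^3 - 2*a*d^2 - 2*a*d + 4*a + d^2 - 2*d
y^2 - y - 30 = (y - 6)*(y + 5)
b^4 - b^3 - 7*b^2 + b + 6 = (b - 3)*(b - 1)*(b + 1)*(b + 2)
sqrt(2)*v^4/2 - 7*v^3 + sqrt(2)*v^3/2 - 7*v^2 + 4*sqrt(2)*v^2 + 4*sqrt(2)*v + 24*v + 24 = (v/2 + sqrt(2)/2)*(v - 6*sqrt(2))*(v - 2*sqrt(2))*(sqrt(2)*v + sqrt(2))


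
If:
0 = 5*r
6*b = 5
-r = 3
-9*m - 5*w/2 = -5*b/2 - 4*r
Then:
No Solution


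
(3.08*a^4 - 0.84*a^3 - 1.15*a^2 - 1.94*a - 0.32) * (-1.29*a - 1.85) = -3.9732*a^5 - 4.6144*a^4 + 3.0375*a^3 + 4.6301*a^2 + 4.0018*a + 0.592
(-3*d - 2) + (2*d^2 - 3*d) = 2*d^2 - 6*d - 2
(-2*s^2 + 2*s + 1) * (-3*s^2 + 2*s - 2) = 6*s^4 - 10*s^3 + 5*s^2 - 2*s - 2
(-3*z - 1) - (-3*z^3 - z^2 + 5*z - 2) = 3*z^3 + z^2 - 8*z + 1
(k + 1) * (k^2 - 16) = k^3 + k^2 - 16*k - 16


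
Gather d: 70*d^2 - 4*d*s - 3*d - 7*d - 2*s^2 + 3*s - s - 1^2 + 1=70*d^2 + d*(-4*s - 10) - 2*s^2 + 2*s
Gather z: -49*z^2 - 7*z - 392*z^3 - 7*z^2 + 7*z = -392*z^3 - 56*z^2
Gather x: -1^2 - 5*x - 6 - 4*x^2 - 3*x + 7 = -4*x^2 - 8*x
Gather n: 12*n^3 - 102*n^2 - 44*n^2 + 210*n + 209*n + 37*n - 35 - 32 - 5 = 12*n^3 - 146*n^2 + 456*n - 72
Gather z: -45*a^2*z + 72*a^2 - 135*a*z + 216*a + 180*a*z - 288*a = 72*a^2 - 72*a + z*(-45*a^2 + 45*a)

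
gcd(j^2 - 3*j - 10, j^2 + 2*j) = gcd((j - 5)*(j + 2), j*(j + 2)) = j + 2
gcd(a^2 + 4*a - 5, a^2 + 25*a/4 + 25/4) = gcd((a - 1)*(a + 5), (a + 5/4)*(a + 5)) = a + 5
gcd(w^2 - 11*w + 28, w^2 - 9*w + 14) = w - 7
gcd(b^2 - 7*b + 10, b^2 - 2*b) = b - 2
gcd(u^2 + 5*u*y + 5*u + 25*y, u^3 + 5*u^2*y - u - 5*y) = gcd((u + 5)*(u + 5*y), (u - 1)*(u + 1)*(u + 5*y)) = u + 5*y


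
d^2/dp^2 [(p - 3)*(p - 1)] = 2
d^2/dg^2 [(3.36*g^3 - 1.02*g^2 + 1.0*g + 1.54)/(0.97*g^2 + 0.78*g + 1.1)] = (3.5527136788005e-15*g^4 + 0.343471999999991*g^3 + 32.521236*g^2 + 24.982584*g - 5.596888)/(0.912673*g^6 + 2.201706*g^5 + 4.875414*g^4 + 5.468112*g^3 + 5.52882*g^2 + 2.8314*g + 1.331)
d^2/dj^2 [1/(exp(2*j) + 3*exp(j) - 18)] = (2*(2*exp(j) + 3)^2*exp(j) - (4*exp(j) + 3)*(exp(2*j) + 3*exp(j) - 18))*exp(j)/(exp(2*j) + 3*exp(j) - 18)^3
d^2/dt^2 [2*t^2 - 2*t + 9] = 4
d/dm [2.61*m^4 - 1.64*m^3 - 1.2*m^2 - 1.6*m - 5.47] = 10.44*m^3 - 4.92*m^2 - 2.4*m - 1.6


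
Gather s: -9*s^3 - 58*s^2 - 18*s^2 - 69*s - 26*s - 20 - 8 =-9*s^3 - 76*s^2 - 95*s - 28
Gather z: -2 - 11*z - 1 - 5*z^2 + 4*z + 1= -5*z^2 - 7*z - 2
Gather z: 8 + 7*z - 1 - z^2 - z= -z^2 + 6*z + 7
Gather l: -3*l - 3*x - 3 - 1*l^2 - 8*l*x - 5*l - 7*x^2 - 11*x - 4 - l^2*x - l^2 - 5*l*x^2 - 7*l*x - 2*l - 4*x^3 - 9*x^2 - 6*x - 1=l^2*(-x - 2) + l*(-5*x^2 - 15*x - 10) - 4*x^3 - 16*x^2 - 20*x - 8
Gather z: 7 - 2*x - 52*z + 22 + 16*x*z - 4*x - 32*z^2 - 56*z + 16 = -6*x - 32*z^2 + z*(16*x - 108) + 45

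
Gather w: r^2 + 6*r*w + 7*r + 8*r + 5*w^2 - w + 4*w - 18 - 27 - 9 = r^2 + 15*r + 5*w^2 + w*(6*r + 3) - 54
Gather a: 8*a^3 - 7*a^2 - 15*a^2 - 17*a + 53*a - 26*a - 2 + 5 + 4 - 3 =8*a^3 - 22*a^2 + 10*a + 4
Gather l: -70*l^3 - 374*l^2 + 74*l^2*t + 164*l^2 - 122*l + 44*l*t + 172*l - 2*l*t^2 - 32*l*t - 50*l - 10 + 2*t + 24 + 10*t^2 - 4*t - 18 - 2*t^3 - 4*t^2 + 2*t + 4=-70*l^3 + l^2*(74*t - 210) + l*(-2*t^2 + 12*t) - 2*t^3 + 6*t^2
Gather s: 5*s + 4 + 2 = 5*s + 6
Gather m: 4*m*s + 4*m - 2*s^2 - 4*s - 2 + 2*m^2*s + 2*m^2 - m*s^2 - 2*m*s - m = m^2*(2*s + 2) + m*(-s^2 + 2*s + 3) - 2*s^2 - 4*s - 2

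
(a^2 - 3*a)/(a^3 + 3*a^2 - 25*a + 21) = a/(a^2 + 6*a - 7)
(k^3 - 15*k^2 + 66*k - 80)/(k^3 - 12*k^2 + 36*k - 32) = (k - 5)/(k - 2)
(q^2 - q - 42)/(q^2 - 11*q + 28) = (q + 6)/(q - 4)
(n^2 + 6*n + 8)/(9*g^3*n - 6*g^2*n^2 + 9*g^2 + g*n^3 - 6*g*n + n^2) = (n^2 + 6*n + 8)/(9*g^3*n - 6*g^2*n^2 + 9*g^2 + g*n^3 - 6*g*n + n^2)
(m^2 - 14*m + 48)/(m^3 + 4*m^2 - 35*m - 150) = (m - 8)/(m^2 + 10*m + 25)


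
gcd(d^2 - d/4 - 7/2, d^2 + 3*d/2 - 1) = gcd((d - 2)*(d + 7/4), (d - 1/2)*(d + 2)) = 1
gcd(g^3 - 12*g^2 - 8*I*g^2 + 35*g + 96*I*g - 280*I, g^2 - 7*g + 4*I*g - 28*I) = g - 7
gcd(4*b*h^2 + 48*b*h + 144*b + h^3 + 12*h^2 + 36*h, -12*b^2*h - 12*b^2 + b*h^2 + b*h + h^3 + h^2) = 4*b + h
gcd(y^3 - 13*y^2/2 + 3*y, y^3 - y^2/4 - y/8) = y^2 - y/2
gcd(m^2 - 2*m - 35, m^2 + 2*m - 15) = m + 5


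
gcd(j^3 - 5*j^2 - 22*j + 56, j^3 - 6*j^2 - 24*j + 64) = j^2 + 2*j - 8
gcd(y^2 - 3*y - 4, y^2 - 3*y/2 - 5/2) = y + 1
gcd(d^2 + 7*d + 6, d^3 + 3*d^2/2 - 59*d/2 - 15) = d + 6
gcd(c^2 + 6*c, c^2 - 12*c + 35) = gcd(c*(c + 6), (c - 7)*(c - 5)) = 1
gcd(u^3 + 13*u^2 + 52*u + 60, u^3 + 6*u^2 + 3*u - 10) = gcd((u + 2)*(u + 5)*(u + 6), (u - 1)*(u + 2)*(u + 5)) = u^2 + 7*u + 10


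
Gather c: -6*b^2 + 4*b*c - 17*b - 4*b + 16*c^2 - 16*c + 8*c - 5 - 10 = -6*b^2 - 21*b + 16*c^2 + c*(4*b - 8) - 15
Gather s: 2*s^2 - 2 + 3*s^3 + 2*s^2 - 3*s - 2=3*s^3 + 4*s^2 - 3*s - 4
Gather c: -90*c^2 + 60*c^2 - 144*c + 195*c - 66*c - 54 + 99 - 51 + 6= -30*c^2 - 15*c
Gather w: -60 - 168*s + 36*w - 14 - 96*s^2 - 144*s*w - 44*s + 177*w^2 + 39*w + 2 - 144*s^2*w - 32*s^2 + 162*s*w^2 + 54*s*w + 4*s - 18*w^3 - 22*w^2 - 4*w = -128*s^2 - 208*s - 18*w^3 + w^2*(162*s + 155) + w*(-144*s^2 - 90*s + 71) - 72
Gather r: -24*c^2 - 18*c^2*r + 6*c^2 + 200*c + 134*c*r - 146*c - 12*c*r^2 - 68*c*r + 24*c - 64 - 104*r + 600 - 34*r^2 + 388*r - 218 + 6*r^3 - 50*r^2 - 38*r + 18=-18*c^2 + 78*c + 6*r^3 + r^2*(-12*c - 84) + r*(-18*c^2 + 66*c + 246) + 336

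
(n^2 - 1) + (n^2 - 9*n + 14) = 2*n^2 - 9*n + 13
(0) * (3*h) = 0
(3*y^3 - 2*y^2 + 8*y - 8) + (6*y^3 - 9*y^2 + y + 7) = 9*y^3 - 11*y^2 + 9*y - 1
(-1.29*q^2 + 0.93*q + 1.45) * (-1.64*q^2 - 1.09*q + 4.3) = 2.1156*q^4 - 0.1191*q^3 - 8.9387*q^2 + 2.4185*q + 6.235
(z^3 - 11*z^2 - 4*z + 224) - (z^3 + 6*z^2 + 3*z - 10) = -17*z^2 - 7*z + 234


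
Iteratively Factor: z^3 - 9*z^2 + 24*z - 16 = (z - 4)*(z^2 - 5*z + 4) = (z - 4)*(z - 1)*(z - 4)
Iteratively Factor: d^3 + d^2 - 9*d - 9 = (d - 3)*(d^2 + 4*d + 3) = (d - 3)*(d + 3)*(d + 1)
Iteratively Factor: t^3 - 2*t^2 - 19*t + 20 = (t + 4)*(t^2 - 6*t + 5) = (t - 5)*(t + 4)*(t - 1)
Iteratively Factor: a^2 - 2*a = (a)*(a - 2)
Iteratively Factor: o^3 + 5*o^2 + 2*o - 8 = (o + 2)*(o^2 + 3*o - 4) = (o + 2)*(o + 4)*(o - 1)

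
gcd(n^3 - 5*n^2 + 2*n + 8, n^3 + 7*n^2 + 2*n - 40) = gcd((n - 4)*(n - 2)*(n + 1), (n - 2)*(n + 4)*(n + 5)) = n - 2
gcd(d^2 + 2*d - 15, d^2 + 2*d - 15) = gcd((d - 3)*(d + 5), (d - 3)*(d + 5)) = d^2 + 2*d - 15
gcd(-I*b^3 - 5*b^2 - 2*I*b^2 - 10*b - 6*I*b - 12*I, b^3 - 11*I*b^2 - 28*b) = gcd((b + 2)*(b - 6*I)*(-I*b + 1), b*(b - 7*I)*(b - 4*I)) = 1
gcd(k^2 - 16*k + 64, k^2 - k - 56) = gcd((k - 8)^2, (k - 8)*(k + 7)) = k - 8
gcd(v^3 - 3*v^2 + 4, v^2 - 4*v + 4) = v^2 - 4*v + 4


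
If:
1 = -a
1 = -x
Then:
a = -1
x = -1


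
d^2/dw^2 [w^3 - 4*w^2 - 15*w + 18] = 6*w - 8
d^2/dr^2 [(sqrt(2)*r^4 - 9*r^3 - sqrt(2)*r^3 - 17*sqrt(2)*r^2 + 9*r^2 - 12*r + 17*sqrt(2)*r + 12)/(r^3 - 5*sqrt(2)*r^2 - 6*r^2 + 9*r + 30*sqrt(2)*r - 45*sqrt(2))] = 2*(5*r^4 + 9*sqrt(2)*r^4 - 663*r^3 - 120*sqrt(2)*r^3 + 2892*r^2 + 3285*sqrt(2)*r^2 - 12234*r - 5360*sqrt(2)*r - 2730*sqrt(2) + 3888)/(r^7 - 15*sqrt(2)*r^6 - 12*r^6 + 204*r^5 + 180*sqrt(2)*r^5 - 1908*r^4 - 1060*sqrt(2)*r^4 + 4620*sqrt(2)*r^3 + 8181*r^3 - 14715*sqrt(2)*r^2 - 16200*r^2 + 12150*r + 27000*sqrt(2)*r - 20250*sqrt(2))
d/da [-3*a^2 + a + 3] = 1 - 6*a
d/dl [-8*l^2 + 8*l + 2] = 8 - 16*l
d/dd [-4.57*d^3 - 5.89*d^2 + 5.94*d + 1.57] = -13.71*d^2 - 11.78*d + 5.94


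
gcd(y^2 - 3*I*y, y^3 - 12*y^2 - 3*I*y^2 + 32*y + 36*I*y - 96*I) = y - 3*I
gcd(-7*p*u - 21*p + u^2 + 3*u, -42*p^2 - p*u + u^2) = 7*p - u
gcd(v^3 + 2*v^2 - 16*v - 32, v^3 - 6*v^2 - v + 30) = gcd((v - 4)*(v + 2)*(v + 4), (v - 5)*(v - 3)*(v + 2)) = v + 2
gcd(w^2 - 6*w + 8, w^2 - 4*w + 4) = w - 2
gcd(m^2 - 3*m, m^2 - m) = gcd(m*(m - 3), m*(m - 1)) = m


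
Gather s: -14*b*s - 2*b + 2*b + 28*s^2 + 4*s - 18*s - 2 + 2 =28*s^2 + s*(-14*b - 14)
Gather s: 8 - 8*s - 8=-8*s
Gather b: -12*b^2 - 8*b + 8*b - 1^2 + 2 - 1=-12*b^2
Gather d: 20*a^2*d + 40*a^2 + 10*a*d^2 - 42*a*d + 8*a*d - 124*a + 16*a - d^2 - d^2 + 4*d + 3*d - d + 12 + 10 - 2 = 40*a^2 - 108*a + d^2*(10*a - 2) + d*(20*a^2 - 34*a + 6) + 20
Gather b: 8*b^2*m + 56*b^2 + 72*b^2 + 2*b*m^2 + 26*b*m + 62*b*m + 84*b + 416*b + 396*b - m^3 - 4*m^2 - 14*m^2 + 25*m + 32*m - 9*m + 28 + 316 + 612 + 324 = b^2*(8*m + 128) + b*(2*m^2 + 88*m + 896) - m^3 - 18*m^2 + 48*m + 1280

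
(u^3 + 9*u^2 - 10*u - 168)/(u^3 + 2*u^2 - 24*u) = (u + 7)/u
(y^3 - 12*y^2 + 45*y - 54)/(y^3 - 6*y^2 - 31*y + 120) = (y^2 - 9*y + 18)/(y^2 - 3*y - 40)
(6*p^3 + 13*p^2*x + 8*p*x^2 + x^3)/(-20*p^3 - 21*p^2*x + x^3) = (6*p^2 + 7*p*x + x^2)/(-20*p^2 - p*x + x^2)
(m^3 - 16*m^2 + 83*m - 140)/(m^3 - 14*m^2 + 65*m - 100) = (m - 7)/(m - 5)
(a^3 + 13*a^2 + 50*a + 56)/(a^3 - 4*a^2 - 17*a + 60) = (a^2 + 9*a + 14)/(a^2 - 8*a + 15)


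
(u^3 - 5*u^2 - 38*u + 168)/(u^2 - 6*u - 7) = (u^2 + 2*u - 24)/(u + 1)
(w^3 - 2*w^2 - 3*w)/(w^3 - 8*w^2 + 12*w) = (w^2 - 2*w - 3)/(w^2 - 8*w + 12)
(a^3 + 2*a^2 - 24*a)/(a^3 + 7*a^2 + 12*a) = (a^2 + 2*a - 24)/(a^2 + 7*a + 12)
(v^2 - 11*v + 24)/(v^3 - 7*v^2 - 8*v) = (v - 3)/(v*(v + 1))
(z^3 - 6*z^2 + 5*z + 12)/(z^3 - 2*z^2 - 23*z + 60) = (z + 1)/(z + 5)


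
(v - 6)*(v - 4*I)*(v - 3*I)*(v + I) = v^4 - 6*v^3 - 6*I*v^3 - 5*v^2 + 36*I*v^2 + 30*v - 12*I*v + 72*I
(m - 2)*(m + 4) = m^2 + 2*m - 8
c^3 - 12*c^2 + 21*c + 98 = (c - 7)^2*(c + 2)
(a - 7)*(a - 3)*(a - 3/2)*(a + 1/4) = a^4 - 45*a^3/4 + 265*a^2/8 - 45*a/2 - 63/8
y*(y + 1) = y^2 + y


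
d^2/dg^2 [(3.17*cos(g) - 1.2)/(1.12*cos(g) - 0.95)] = (1.8676*sin(g)^2 - 1.584125*cos(g) + 1.8676)/(1.404928*cos(g)^3 - 3.57504*cos(g)^2 + 3.0324*cos(g) - 0.857375)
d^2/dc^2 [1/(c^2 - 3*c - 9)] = 2*(c^2 - 3*c - (2*c - 3)^2 - 9)/(-c^2 + 3*c + 9)^3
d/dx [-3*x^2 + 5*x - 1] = 5 - 6*x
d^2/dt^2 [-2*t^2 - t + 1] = -4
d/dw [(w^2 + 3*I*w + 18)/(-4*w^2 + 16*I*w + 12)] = 7*I/(4*(w^2 - 2*I*w - 1))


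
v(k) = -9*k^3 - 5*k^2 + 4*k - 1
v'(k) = -27*k^2 - 10*k + 4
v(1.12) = -15.44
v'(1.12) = -41.07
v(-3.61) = 342.81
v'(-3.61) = -311.77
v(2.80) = -226.57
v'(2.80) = -235.68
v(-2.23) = 65.02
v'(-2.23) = -107.97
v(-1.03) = -0.59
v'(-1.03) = -14.34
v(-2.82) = 149.79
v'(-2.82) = -182.51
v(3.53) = -445.07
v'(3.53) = -367.74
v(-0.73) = -3.08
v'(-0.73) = -3.09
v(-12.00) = 14783.00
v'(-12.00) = -3764.00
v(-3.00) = 185.00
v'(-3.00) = -209.00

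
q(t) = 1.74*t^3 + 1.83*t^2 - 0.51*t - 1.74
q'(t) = 5.22*t^2 + 3.66*t - 0.51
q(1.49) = 7.32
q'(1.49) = 16.53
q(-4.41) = -113.13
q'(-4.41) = 84.87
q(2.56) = 38.14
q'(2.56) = 43.07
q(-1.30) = -1.81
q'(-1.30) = 3.55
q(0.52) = -1.27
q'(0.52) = 2.80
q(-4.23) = -98.53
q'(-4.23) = 77.41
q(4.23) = 160.54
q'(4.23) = 108.37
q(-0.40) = -1.35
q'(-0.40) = -1.14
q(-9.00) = -1117.38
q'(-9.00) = 389.37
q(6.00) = 436.92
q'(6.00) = 209.37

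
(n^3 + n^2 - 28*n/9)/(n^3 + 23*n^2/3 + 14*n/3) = (9*n^2 + 9*n - 28)/(3*(3*n^2 + 23*n + 14))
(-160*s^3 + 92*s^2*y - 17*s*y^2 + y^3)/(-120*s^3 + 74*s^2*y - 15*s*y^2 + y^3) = (-8*s + y)/(-6*s + y)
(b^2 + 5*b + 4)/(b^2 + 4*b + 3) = (b + 4)/(b + 3)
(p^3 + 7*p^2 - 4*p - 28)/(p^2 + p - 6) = (p^2 + 9*p + 14)/(p + 3)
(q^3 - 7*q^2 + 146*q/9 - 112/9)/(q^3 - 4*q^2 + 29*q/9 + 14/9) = (3*q - 8)/(3*q + 1)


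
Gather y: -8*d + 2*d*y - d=2*d*y - 9*d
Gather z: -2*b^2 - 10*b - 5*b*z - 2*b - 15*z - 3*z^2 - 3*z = -2*b^2 - 12*b - 3*z^2 + z*(-5*b - 18)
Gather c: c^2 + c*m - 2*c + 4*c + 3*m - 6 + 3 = c^2 + c*(m + 2) + 3*m - 3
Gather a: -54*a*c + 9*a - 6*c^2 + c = a*(9 - 54*c) - 6*c^2 + c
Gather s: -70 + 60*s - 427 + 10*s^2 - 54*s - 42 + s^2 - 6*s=11*s^2 - 539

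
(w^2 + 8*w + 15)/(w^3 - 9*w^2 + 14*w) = (w^2 + 8*w + 15)/(w*(w^2 - 9*w + 14))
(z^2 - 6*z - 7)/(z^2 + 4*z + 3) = (z - 7)/(z + 3)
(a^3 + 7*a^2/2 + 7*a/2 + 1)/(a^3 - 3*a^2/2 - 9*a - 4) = (a + 1)/(a - 4)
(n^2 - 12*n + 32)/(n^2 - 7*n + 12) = (n - 8)/(n - 3)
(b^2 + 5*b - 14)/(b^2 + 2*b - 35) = (b - 2)/(b - 5)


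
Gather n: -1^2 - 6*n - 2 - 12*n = -18*n - 3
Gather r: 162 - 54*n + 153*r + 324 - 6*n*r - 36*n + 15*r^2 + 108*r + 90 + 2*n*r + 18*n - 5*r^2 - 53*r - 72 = -72*n + 10*r^2 + r*(208 - 4*n) + 504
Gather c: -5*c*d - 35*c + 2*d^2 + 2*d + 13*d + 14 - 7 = c*(-5*d - 35) + 2*d^2 + 15*d + 7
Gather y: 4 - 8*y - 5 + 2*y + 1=-6*y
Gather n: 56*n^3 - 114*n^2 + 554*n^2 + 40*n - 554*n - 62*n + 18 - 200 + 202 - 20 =56*n^3 + 440*n^2 - 576*n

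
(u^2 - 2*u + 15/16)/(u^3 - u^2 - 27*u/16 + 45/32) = 2*(4*u - 5)/(8*u^2 - 2*u - 15)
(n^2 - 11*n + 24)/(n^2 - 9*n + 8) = (n - 3)/(n - 1)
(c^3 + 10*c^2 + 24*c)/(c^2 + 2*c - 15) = c*(c^2 + 10*c + 24)/(c^2 + 2*c - 15)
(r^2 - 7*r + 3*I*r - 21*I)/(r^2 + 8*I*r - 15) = (r - 7)/(r + 5*I)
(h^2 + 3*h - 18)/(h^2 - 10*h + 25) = (h^2 + 3*h - 18)/(h^2 - 10*h + 25)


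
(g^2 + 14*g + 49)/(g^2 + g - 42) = (g + 7)/(g - 6)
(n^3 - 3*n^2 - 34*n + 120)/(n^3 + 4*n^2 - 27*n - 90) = (n - 4)/(n + 3)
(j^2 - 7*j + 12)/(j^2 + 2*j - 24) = (j - 3)/(j + 6)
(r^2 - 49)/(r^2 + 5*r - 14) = (r - 7)/(r - 2)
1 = 1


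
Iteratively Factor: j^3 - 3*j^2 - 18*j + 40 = (j - 5)*(j^2 + 2*j - 8) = (j - 5)*(j - 2)*(j + 4)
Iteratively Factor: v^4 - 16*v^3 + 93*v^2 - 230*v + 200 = (v - 4)*(v^3 - 12*v^2 + 45*v - 50) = (v - 5)*(v - 4)*(v^2 - 7*v + 10) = (v - 5)^2*(v - 4)*(v - 2)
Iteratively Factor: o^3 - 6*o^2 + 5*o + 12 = (o + 1)*(o^2 - 7*o + 12) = (o - 4)*(o + 1)*(o - 3)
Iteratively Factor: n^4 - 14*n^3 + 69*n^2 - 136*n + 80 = (n - 4)*(n^3 - 10*n^2 + 29*n - 20) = (n - 4)*(n - 1)*(n^2 - 9*n + 20) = (n - 5)*(n - 4)*(n - 1)*(n - 4)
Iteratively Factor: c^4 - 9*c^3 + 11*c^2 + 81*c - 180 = (c + 3)*(c^3 - 12*c^2 + 47*c - 60) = (c - 4)*(c + 3)*(c^2 - 8*c + 15) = (c - 5)*(c - 4)*(c + 3)*(c - 3)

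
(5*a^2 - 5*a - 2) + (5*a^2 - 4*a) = 10*a^2 - 9*a - 2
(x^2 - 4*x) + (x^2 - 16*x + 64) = 2*x^2 - 20*x + 64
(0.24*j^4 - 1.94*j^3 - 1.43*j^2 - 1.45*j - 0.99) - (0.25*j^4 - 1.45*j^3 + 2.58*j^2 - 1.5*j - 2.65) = -0.01*j^4 - 0.49*j^3 - 4.01*j^2 + 0.05*j + 1.66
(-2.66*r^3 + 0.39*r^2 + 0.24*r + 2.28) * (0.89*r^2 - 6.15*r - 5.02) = -2.3674*r^5 + 16.7061*r^4 + 11.1683*r^3 - 1.4046*r^2 - 15.2268*r - 11.4456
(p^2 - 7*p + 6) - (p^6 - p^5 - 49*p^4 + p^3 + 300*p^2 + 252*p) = -p^6 + p^5 + 49*p^4 - p^3 - 299*p^2 - 259*p + 6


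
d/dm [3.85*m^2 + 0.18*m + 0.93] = 7.7*m + 0.18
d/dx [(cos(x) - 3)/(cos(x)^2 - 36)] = (cos(x)^2 - 6*cos(x) + 36)*sin(x)/(cos(x)^2 - 36)^2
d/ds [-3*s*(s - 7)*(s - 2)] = -9*s^2 + 54*s - 42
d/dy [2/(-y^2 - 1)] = 4*y/(y^2 + 1)^2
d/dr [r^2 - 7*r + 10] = 2*r - 7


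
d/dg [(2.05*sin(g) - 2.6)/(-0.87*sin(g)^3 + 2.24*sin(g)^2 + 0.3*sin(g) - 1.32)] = (3.567*sin(g)^3 - 11.378*sin(g)^2 + 11.648*sin(g) - 1.926)*cos(g)/(0.7569*sin(g)^6 - 3.8976*sin(g)^5 + 4.4956*sin(g)^4 + 3.6408*sin(g)^3 - 5.8236*sin(g)^2 - 0.792*sin(g) + 1.7424)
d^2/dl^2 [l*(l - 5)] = 2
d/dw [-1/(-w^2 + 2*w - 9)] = 2*(1 - w)/(w^2 - 2*w + 9)^2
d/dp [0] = 0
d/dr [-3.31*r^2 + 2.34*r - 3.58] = 2.34 - 6.62*r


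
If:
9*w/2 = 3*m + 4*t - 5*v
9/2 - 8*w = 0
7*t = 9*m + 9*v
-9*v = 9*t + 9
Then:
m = 83/258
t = -525/1376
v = -851/1376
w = 9/16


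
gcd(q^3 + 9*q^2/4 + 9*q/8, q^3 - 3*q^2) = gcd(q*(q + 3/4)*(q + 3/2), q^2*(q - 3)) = q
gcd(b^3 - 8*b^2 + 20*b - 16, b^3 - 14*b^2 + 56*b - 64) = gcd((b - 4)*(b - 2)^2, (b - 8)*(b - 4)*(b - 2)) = b^2 - 6*b + 8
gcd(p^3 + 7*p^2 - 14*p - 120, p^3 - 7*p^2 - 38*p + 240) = p + 6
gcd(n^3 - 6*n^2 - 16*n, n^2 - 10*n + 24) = 1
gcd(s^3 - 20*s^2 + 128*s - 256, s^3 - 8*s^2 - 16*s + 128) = s^2 - 12*s + 32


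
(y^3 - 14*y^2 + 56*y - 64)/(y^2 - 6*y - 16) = (y^2 - 6*y + 8)/(y + 2)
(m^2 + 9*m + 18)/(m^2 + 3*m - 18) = (m + 3)/(m - 3)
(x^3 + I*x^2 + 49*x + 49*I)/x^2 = x + I + 49/x + 49*I/x^2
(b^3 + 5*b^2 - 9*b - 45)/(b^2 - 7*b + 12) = (b^2 + 8*b + 15)/(b - 4)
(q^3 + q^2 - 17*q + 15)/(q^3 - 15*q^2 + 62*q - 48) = (q^2 + 2*q - 15)/(q^2 - 14*q + 48)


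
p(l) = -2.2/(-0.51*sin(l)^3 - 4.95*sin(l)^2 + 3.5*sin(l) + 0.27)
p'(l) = -2.2*(1.53*sin(l)^2*cos(l) + 9.9*sin(l)*cos(l) - 3.5*cos(l))/(-0.51*sin(l)^3 - 4.95*sin(l)^2 + 3.5*sin(l) + 0.27)^2 = (-3.366*sin(l)^2 - 21.78*sin(l) + 7.7)*cos(l)/(0.51*sin(l)^3 + 4.95*sin(l)^2 - 3.5*sin(l) - 0.27)^2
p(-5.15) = 2.20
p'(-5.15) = -6.27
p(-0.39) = 1.26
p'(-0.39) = 4.69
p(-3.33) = -2.94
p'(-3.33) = -6.14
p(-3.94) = -43.93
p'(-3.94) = 2678.89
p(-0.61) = 0.67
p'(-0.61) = 1.47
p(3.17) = -13.20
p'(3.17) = -299.47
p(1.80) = 1.48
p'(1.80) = 1.72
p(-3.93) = -27.34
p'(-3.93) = 1027.70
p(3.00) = -3.31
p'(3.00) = -10.24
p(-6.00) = -2.59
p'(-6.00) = 1.79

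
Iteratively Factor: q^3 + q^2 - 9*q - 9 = (q + 1)*(q^2 - 9) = (q + 1)*(q + 3)*(q - 3)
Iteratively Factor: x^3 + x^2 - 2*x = (x + 2)*(x^2 - x) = x*(x + 2)*(x - 1)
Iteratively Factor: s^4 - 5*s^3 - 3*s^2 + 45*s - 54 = (s - 2)*(s^3 - 3*s^2 - 9*s + 27) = (s - 2)*(s + 3)*(s^2 - 6*s + 9) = (s - 3)*(s - 2)*(s + 3)*(s - 3)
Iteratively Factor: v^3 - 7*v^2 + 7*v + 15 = (v - 3)*(v^2 - 4*v - 5) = (v - 5)*(v - 3)*(v + 1)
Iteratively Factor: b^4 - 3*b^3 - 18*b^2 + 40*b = (b + 4)*(b^3 - 7*b^2 + 10*b) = (b - 5)*(b + 4)*(b^2 - 2*b) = b*(b - 5)*(b + 4)*(b - 2)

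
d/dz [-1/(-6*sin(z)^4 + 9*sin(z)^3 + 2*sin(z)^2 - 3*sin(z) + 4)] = (-24*sin(z)^3 + 27*sin(z)^2 + 4*sin(z) - 3)*cos(z)/(-6*sin(z)^4 + 9*sin(z)^3 + 2*sin(z)^2 - 3*sin(z) + 4)^2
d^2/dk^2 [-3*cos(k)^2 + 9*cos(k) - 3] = -9*cos(k) + 6*cos(2*k)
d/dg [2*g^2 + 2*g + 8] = 4*g + 2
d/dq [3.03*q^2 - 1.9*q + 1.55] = 6.06*q - 1.9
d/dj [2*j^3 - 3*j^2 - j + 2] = 6*j^2 - 6*j - 1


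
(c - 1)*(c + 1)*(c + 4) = c^3 + 4*c^2 - c - 4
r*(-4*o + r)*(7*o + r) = -28*o^2*r + 3*o*r^2 + r^3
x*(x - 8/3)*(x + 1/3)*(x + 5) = x^4 + 8*x^3/3 - 113*x^2/9 - 40*x/9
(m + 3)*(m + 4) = m^2 + 7*m + 12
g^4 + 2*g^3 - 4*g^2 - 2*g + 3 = (g - 1)^2*(g + 1)*(g + 3)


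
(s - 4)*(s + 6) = s^2 + 2*s - 24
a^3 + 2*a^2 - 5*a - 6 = (a - 2)*(a + 1)*(a + 3)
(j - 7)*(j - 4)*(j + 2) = j^3 - 9*j^2 + 6*j + 56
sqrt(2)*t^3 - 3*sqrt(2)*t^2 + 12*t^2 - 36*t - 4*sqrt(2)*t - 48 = (t - 4)*(t + 6*sqrt(2))*(sqrt(2)*t + sqrt(2))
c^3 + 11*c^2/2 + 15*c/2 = c*(c + 5/2)*(c + 3)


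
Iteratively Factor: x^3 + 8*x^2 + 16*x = (x + 4)*(x^2 + 4*x) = x*(x + 4)*(x + 4)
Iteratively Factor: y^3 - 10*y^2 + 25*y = (y - 5)*(y^2 - 5*y) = y*(y - 5)*(y - 5)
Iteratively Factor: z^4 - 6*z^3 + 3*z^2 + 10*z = (z + 1)*(z^3 - 7*z^2 + 10*z) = z*(z + 1)*(z^2 - 7*z + 10) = z*(z - 2)*(z + 1)*(z - 5)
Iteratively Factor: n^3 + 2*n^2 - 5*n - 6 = (n + 1)*(n^2 + n - 6) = (n + 1)*(n + 3)*(n - 2)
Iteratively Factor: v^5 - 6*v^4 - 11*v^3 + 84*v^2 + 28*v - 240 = (v - 2)*(v^4 - 4*v^3 - 19*v^2 + 46*v + 120) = (v - 4)*(v - 2)*(v^3 - 19*v - 30) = (v - 4)*(v - 2)*(v + 3)*(v^2 - 3*v - 10) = (v - 4)*(v - 2)*(v + 2)*(v + 3)*(v - 5)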